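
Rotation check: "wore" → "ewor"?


Word: "wore", Candidate: "ewor"
Method: check if candidate is substring of word+word
"worewore" contains "ewor"? Yes
Is rotation = Yes


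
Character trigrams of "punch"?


Word: "punch" (length 5)
Number of trigrams = 5 - 3 + 1 = 3
  Position 0: "pun"
  Position 1: "unc"
  Position 2: "nch"
Trigrams = "pun", "unc", "nch"


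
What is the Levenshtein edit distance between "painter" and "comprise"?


Word 1: "painter" (length 7)
Word 2: "comprise" (length 8)
One optimal edit sequence (insert/delete/substitute each cost 1):
  1. insert 'c'  (+1)
  2. insert 'o'  (+1)
  3. insert 'm'  (+1)
  4. keep 'p'
  5. substitute 'a' -> 'r'  (+1)
  6. keep 'i'
  7. delete 'n'  (+1)
  8. substitute 't' -> 's'  (+1)
  9. keep 'e'
  10. delete 'r'  (+1)
Total edit operations: 7
Edit distance = 7


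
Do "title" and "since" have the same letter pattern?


Pattern of "title": [0, 1, 0, 2, 3]
Pattern of "since": [0, 1, 2, 3, 4]
Patterns do not match
Same pattern = No


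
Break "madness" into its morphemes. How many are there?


Word: "madness"
Morphemes: mad + -ness
Each morpheme carries meaning
= 2 morphemes


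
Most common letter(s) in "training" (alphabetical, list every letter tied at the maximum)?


Word: "training"
Letter counts:
  'a': 1
  'g': 1
  'i': 2
  'n': 2
  'r': 1
  't': 1
Maximum count = 2
Most frequent = 'i', 'n' (2 times each)


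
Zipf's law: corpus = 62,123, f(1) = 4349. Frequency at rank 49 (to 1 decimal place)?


Zipf's law: f(r) = f(1) / r
f(1) = 4349
f(49) = 4349 / 49
= 88.8 occurrences


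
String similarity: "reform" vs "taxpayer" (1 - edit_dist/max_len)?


Word 1: "reform" (length 6)
Word 2: "taxpayer" (length 8)
One optimal edit sequence:
  1. insert 't'  (+1)
  2. insert 'a'  (+1)
  3. substitute 'r' -> 'x'  (+1)
  4. substitute 'e' -> 'p'  (+1)
  5. substitute 'f' -> 'a'  (+1)
  6. substitute 'o' -> 'y'  (+1)
  7. substitute 'r' -> 'e'  (+1)
  8. substitute 'm' -> 'r'  (+1)
Edit distance = 8
Max length = max(6, 8) = 8
Similarity = 1 - 8/8
= 0.0000


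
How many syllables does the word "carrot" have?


Word: "carrot"
Syllable breakdown: car · rot
Counting: 2 parts
= 2 syllables


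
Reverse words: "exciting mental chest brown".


Original: "exciting mental chest brown"
Words (1..n): exciting | mental | chest | brown
Reversed (n..1): brown | chest | mental | exciting
Result = "brown chest mental exciting"


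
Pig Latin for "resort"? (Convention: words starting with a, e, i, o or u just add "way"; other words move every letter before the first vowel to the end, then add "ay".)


Word: "resort"
Starts with consonant(s) → move to end, add 'ay'
Consonant cluster: "r"
Pig Latin = "esortray"


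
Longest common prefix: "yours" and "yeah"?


Word 1: "yours"
Word 2: "yeah"
Comparing from start:
  Pos 0: 'y' == 'y'
  Pos 1: 'o' != 'e' (stop)
LCP = "y" (length 1)


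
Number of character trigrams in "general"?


Word: "general" (length 7)
Number of 3-grams = length - 3 + 1 = 7 - 3 + 1
= 5


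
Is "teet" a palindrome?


Word: "teet"
Reversed: "teet"
Forward == Backward? teet == teet
Palindrome = Yes


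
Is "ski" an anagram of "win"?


Word 1: "win" → sorted: inw
Word 2: "ski" → sorted: iks
Same letters? inw != iks
Anagram = No


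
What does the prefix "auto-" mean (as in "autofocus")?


Prefix: auto-
Example: autofocus (auto- + focus)
Meaning = self


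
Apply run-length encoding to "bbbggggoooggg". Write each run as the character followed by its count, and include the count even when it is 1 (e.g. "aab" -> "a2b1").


String: "bbbggggoooggg"
Scanning for consecutive runs:
  'b' x 3
  'g' x 4
  'o' x 3
  'g' x 3
RLE = "b3g4o3g3"


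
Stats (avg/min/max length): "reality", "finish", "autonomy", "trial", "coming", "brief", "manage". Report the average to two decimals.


Lengths: "reality"=7, "finish"=6, "autonomy"=8, "trial"=5, "coming"=6, "brief"=5, "manage"=6
Sum = 43, Count = 7
Average = 43/7 = 6.14
= avg=6.14, min=5, max=8


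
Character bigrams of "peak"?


Word: "peak" (length 4)
Number of bigrams = 4 - 2 + 1 = 3
  Position 0: "pe"
  Position 1: "ea"
  Position 2: "ak"
Bigrams = "pe", "ea", "ak"


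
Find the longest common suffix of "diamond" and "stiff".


Word 1: "diamond"
Word 2: "stiff"
Comparing from end:
  Pos -1: 'd' != 'f' (stop)
LCS = "" (length 0)


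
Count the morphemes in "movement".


Word: "movement"
Morphemes: move + -ment
Each morpheme carries meaning
= 2 morphemes


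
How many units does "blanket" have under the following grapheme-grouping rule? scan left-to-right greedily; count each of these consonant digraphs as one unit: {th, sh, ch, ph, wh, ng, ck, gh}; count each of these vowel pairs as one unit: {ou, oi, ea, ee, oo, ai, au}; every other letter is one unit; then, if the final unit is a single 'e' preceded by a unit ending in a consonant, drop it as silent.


Word: "blanket" (7 letters)
Left-to-right scan:
  [1] 'b' (letter)
  [2] 'l' (letter)
  [3] 'a' (letter)
  [4] 'n' (letter)
  [5] 'k' (letter)
  [6] 'e' (letter)
  [7] 't' (letter)
Units from scan: 7
Sound units = 7 units


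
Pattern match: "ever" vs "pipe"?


Pattern of "ever": [0, 1, 0, 2]
Pattern of "pipe": [0, 1, 0, 2]
Patterns match
Same pattern = Yes


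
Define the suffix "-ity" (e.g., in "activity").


Suffix: -ity
As in: activity -> active + -ity, with a spelling change
Meaning = quality of


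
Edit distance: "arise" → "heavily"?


Word 1: "arise" (length 5)
Word 2: "heavily" (length 7)
One optimal edit sequence (insert/delete/substitute each cost 1):
  1. insert 'h'  (+1)
  2. insert 'e'  (+1)
  3. keep 'a'
  4. substitute 'r' -> 'v'  (+1)
  5. keep 'i'
  6. substitute 's' -> 'l'  (+1)
  7. substitute 'e' -> 'y'  (+1)
Total edit operations: 5
Edit distance = 5


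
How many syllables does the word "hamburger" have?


Word: "hamburger"
Syllable breakdown: ham · bur · ger
Counting: 3 parts
= 3 syllables


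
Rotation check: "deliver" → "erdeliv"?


Word: "deliver", Candidate: "erdeliv"
Method: check if candidate is substring of word+word
"deliverdeliver" contains "erdeliv"? Yes
Is rotation = Yes


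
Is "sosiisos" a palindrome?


Word: "sosiisos"
Reversed: "sosiisos"
Forward == Backward? sosiisos == sosiisos
Palindrome = Yes


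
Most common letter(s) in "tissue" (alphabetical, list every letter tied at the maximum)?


Word: "tissue"
Letter counts:
  'e': 1
  'i': 1
  's': 2
  't': 1
  'u': 1
Maximum count = 2
Most frequent = 's' (2 times each)


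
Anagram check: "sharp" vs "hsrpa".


Word 1: "sharp" → sorted: ahprs
Word 2: "hsrpa" → sorted: ahprs
Same letters? ahprs == ahprs
Anagram = Yes


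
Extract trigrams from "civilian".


Word: "civilian" (length 8)
Number of trigrams = 8 - 3 + 1 = 6
  Position 0: "civ"
  Position 1: "ivi"
  Position 2: "vil"
  Position 3: "ili"
  Position 4: "lia"
  Position 5: "ian"
Trigrams = "civ", "ivi", "vil", "ili", "lia", "ian"


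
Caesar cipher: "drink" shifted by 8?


Word: "drink"
Shift: 8
Each letter → (letter + shift) mod 26:
  'd' (3) + 8 = 11 → 'l'
  'r' (17) + 8 = 25 → 'z'
  'i' (8) + 8 = 16 → 'q'
  'n' (13) + 8 = 21 → 'v'
  'k' (10) + 8 = 18 → 's'
Result = "lzqvs"


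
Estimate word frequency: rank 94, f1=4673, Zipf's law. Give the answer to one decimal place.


Zipf's law: f(r) = f(1) / r
f(1) = 4673
f(94) = 4673 / 94
= 49.7 occurrences


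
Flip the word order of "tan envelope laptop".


Original: "tan envelope laptop"
Words (1..n): tan | envelope | laptop
Reversed (n..1): laptop | envelope | tan
Result = "laptop envelope tan"


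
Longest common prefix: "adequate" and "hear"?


Word 1: "adequate"
Word 2: "hear"
Comparing from start:
  Pos 0: 'a' != 'h' (stop)
LCP = "" (length 0)


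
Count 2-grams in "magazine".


Word: "magazine" (length 8)
Number of 2-grams = length - 2 + 1 = 8 - 2 + 1
= 7


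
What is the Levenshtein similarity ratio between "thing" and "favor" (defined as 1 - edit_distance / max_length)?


Word 1: "thing" (length 5)
Word 2: "favor" (length 5)
One optimal edit sequence:
  1. substitute 't' -> 'f'  (+1)
  2. substitute 'h' -> 'a'  (+1)
  3. substitute 'i' -> 'v'  (+1)
  4. substitute 'n' -> 'o'  (+1)
  5. substitute 'g' -> 'r'  (+1)
Edit distance = 5
Max length = max(5, 5) = 5
Similarity = 1 - 5/5
= 0.0000


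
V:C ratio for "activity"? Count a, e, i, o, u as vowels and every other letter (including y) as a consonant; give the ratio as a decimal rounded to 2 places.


Word: "activity"
Vowels (a,e,i,o,u): 3
Consonants: 5
Ratio = 3/5
= 0.60


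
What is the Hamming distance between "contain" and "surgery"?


Comparing character by character (same length = 7):
  Pos 0: 'c' vs 's' !=
  Pos 1: 'o' vs 'u' !=
  Pos 2: 'n' vs 'r' !=
  Pos 3: 't' vs 'g' !=
  Pos 4: 'a' vs 'e' !=
  Pos 5: 'i' vs 'r' !=
  Pos 6: 'n' vs 'y' !=
Hamming distance = 7


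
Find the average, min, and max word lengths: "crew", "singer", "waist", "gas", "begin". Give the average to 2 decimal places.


Lengths: "crew"=4, "singer"=6, "waist"=5, "gas"=3, "begin"=5
Sum = 23, Count = 5
Average = 23/5 = 4.60
= avg=4.60, min=3, max=6


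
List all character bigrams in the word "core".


Word: "core" (length 4)
Number of bigrams = 4 - 2 + 1 = 3
  Position 0: "co"
  Position 1: "or"
  Position 2: "re"
Bigrams = "co", "or", "re"


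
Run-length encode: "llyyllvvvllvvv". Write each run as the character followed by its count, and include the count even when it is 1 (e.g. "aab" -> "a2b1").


String: "llyyllvvvllvvv"
Scanning for consecutive runs:
  'l' x 2
  'y' x 2
  'l' x 2
  'v' x 3
  'l' x 2
  'v' x 3
RLE = "l2y2l2v3l2v3"


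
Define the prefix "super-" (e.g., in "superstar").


Prefix: super-
Example: superstar (super- + star)
Meaning = above / beyond


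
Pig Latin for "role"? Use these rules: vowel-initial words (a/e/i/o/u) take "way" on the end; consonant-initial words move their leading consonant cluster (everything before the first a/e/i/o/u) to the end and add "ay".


Word: "role"
Starts with consonant(s) → move to end, add 'ay'
Consonant cluster: "r"
Pig Latin = "oleray"


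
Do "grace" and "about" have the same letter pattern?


Pattern of "grace": [0, 1, 2, 3, 4]
Pattern of "about": [0, 1, 2, 3, 4]
Patterns match
Same pattern = Yes


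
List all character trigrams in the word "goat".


Word: "goat" (length 4)
Number of trigrams = 4 - 3 + 1 = 2
  Position 0: "goa"
  Position 1: "oat"
Trigrams = "goa", "oat"


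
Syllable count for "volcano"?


Word: "volcano"
Syllable breakdown: vol / ca / no
Counting: 3 parts
= 3 syllables


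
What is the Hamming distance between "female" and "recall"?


Comparing character by character (same length = 6):
  Pos 0: 'f' vs 'r' !=
  Pos 1: 'e' vs 'e' =
  Pos 2: 'm' vs 'c' !=
  Pos 3: 'a' vs 'a' =
  Pos 4: 'l' vs 'l' =
  Pos 5: 'e' vs 'l' !=
Hamming distance = 3


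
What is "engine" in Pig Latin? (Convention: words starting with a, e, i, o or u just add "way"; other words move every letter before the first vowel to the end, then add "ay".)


Word: "engine"
Starts with vowel → add 'way'
Pig Latin = "engineway"


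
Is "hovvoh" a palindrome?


Word: "hovvoh"
Reversed: "hovvoh"
Forward == Backward? hovvoh == hovvoh
Palindrome = Yes


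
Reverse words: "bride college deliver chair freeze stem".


Original: "bride college deliver chair freeze stem"
Words (1..n): bride | college | deliver | chair | freeze | stem
Reversed (n..1): stem | freeze | chair | deliver | college | bride
Result = "stem freeze chair deliver college bride"


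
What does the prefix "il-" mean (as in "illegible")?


Prefix: il-
Example: illegible (il- + legible)
Meaning = not


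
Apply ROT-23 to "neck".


Word: "neck"
Shift: 23
Each letter → (letter + shift) mod 26:
  'n' (13) + 23 = 10 → 'k'
  'e' (4) + 23 = 1 → 'b'
  'c' (2) + 23 = 25 → 'z'
  'k' (10) + 23 = 7 → 'h'
Result = "kbzh"


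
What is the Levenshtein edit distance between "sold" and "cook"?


Word 1: "sold" (length 4)
Word 2: "cook" (length 4)
One optimal edit sequence (insert/delete/substitute each cost 1):
  1. substitute 's' -> 'c'  (+1)
  2. keep 'o'
  3. substitute 'l' -> 'o'  (+1)
  4. substitute 'd' -> 'k'  (+1)
Total edit operations: 3
Edit distance = 3


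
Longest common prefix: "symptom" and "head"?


Word 1: "symptom"
Word 2: "head"
Comparing from start:
  Pos 0: 's' != 'h' (stop)
LCP = "" (length 0)


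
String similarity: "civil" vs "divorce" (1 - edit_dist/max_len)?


Word 1: "civil" (length 5)
Word 2: "divorce" (length 7)
One optimal edit sequence:
  1. substitute 'c' -> 'd'  (+1)
  2. keep 'i'
  3. keep 'v'
  4. insert 'o'  (+1)
  5. insert 'r'  (+1)
  6. substitute 'i' -> 'c'  (+1)
  7. substitute 'l' -> 'e'  (+1)
Edit distance = 5
Max length = max(5, 7) = 7
Similarity = 1 - 5/7
= 0.2857


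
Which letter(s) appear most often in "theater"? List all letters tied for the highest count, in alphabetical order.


Word: "theater"
Letter counts:
  'a': 1
  'e': 2
  'h': 1
  'r': 1
  't': 2
Maximum count = 2
Most frequent = 'e', 't' (2 times each)


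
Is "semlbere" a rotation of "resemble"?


Word: "resemble", Candidate: "semlbere"
Method: check if candidate is substring of word+word
"resembleresemble" contains "semlbere"? No
Is rotation = No


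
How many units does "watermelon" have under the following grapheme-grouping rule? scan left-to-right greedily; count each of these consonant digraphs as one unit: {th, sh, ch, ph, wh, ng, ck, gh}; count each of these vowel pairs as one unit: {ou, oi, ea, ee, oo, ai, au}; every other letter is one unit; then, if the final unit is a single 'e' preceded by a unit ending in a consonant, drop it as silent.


Word: "watermelon" (10 letters)
Left-to-right scan:
  [1] 'w' (letter)
  [2] 'a' (letter)
  [3] 't' (letter)
  [4] 'e' (letter)
  [5] 'r' (letter)
  [6] 'm' (letter)
  [7] 'e' (letter)
  [8] 'l' (letter)
  [9] 'o' (letter)
  [10] 'n' (letter)
Units from scan: 10
Sound units = 10 units


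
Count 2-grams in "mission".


Word: "mission" (length 7)
Number of 2-grams = length - 2 + 1 = 7 - 2 + 1
= 6


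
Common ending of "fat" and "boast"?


Word 1: "fat"
Word 2: "boast"
Comparing from end:
  Pos -1: 't' == 't'
  Pos -2: 'a' != 's' (stop)
LCS = "t" (length 1)


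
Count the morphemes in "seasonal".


Word: "seasonal"
Morphemes: season | -al
Each morpheme carries meaning
= 2 morphemes


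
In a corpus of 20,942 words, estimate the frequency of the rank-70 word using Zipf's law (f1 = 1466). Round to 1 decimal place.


Zipf's law: f(r) = f(1) / r
f(1) = 1466
f(70) = 1466 / 70
= 20.9 occurrences


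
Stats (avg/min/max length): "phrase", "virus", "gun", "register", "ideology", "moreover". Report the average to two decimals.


Lengths: "phrase"=6, "virus"=5, "gun"=3, "register"=8, "ideology"=8, "moreover"=8
Sum = 38, Count = 6
Average = 38/6 = 6.33
= avg=6.33, min=3, max=8


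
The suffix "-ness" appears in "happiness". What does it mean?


Suffix: -ness
As in: happiness -> happy + -ness, with a spelling change
Meaning = state of being


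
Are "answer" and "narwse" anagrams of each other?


Word 1: "answer" → sorted: aenrsw
Word 2: "narwse" → sorted: aenrsw
Same letters? aenrsw == aenrsw
Anagram = Yes


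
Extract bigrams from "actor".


Word: "actor" (length 5)
Number of bigrams = 5 - 2 + 1 = 4
  Position 0: "ac"
  Position 1: "ct"
  Position 2: "to"
  Position 3: "or"
Bigrams = "ac", "ct", "to", "or"


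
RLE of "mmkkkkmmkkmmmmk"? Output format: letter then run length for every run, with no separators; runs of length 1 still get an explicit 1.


String: "mmkkkkmmkkmmmmk"
Scanning for consecutive runs:
  'm' x 2
  'k' x 4
  'm' x 2
  'k' x 2
  'm' x 4
  'k' x 1
RLE = "m2k4m2k2m4k1"


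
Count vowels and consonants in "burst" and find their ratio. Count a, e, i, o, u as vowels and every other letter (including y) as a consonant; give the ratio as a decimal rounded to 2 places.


Word: "burst"
Vowels (a,e,i,o,u): 1
Consonants: 4
Ratio = 1/4
= 0.25


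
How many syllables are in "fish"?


Word: "fish"
Syllable breakdown: fish
Counting: 1 part
= 1 syllable


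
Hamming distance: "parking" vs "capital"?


Comparing character by character (same length = 7):
  Pos 0: 'p' vs 'c' !=
  Pos 1: 'a' vs 'a' =
  Pos 2: 'r' vs 'p' !=
  Pos 3: 'k' vs 'i' !=
  Pos 4: 'i' vs 't' !=
  Pos 5: 'n' vs 'a' !=
  Pos 6: 'g' vs 'l' !=
Hamming distance = 6


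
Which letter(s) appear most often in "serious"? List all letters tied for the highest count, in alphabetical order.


Word: "serious"
Letter counts:
  'e': 1
  'i': 1
  'o': 1
  'r': 1
  's': 2
  'u': 1
Maximum count = 2
Most frequent = 's' (2 times each)


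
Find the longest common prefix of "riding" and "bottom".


Word 1: "riding"
Word 2: "bottom"
Comparing from start:
  Pos 0: 'r' != 'b' (stop)
LCP = "" (length 0)


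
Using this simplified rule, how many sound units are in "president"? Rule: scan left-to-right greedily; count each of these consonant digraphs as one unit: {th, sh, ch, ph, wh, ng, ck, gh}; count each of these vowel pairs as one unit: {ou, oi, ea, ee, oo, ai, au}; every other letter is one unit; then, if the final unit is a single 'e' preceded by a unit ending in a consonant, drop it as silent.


Word: "president" (9 letters)
Left-to-right scan:
  [1] 'p' (letter)
  [2] 'r' (letter)
  [3] 'e' (letter)
  [4] 's' (letter)
  [5] 'i' (letter)
  [6] 'd' (letter)
  [7] 'e' (letter)
  [8] 'n' (letter)
  [9] 't' (letter)
Units from scan: 9
Sound units = 9 units


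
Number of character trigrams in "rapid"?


Word: "rapid" (length 5)
Number of 3-grams = length - 3 + 1 = 5 - 3 + 1
= 3


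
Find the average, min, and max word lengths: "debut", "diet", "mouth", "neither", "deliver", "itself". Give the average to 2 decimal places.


Lengths: "debut"=5, "diet"=4, "mouth"=5, "neither"=7, "deliver"=7, "itself"=6
Sum = 34, Count = 6
Average = 34/6 = 5.67
= avg=5.67, min=4, max=7


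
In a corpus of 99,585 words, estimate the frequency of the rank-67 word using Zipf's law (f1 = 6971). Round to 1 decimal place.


Zipf's law: f(r) = f(1) / r
f(1) = 6971
f(67) = 6971 / 67
= 104.0 occurrences


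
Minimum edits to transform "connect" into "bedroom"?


Word 1: "connect" (length 7)
Word 2: "bedroom" (length 7)
One optimal edit sequence (insert/delete/substitute each cost 1):
  1. substitute 'c' -> 'b'  (+1)
  2. substitute 'o' -> 'e'  (+1)
  3. substitute 'n' -> 'd'  (+1)
  4. substitute 'n' -> 'r'  (+1)
  5. substitute 'e' -> 'o'  (+1)
  6. substitute 'c' -> 'o'  (+1)
  7. substitute 't' -> 'm'  (+1)
Total edit operations: 7
Edit distance = 7


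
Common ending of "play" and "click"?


Word 1: "play"
Word 2: "click"
Comparing from end:
  Pos -1: 'y' != 'k' (stop)
LCS = "" (length 0)


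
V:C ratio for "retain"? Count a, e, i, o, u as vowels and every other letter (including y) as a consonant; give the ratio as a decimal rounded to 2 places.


Word: "retain"
Vowels (a,e,i,o,u): 3
Consonants: 3
Ratio = 3/3
= 1.00


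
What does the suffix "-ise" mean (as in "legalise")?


Suffix: -ise
Example: legalise = legal + -ise
Meaning = to make


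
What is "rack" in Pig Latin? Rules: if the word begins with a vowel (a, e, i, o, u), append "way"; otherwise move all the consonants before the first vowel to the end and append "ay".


Word: "rack"
Starts with consonant(s) → move to end, add 'ay'
Consonant cluster: "r"
Pig Latin = "ackray"


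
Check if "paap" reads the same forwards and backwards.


Word: "paap"
Reversed: "paap"
Forward == Backward? paap == paap
Palindrome = Yes


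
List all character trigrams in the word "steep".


Word: "steep" (length 5)
Number of trigrams = 5 - 3 + 1 = 3
  Position 0: "ste"
  Position 1: "tee"
  Position 2: "eep"
Trigrams = "ste", "tee", "eep"


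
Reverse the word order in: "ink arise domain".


Original: "ink arise domain"
Words (1..n): ink | arise | domain
Reversed (n..1): domain | arise | ink
Result = "domain arise ink"


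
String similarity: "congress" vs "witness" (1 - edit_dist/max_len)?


Word 1: "congress" (length 8)
Word 2: "witness" (length 7)
One optimal edit sequence:
  1. delete 'c'  (+1)
  2. substitute 'o' -> 'w'  (+1)
  3. substitute 'n' -> 'i'  (+1)
  4. substitute 'g' -> 't'  (+1)
  5. substitute 'r' -> 'n'  (+1)
  6. keep 'e'
  7. keep 's'
  8. keep 's'
Edit distance = 5
Max length = max(8, 7) = 8
Similarity = 1 - 5/8
= 0.3750


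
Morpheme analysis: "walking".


Word: "walking"
Morphemes: walk / -ing
Each morpheme carries meaning
= 2 morphemes


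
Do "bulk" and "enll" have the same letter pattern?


Pattern of "bulk": [0, 1, 2, 3]
Pattern of "enll": [0, 1, 2, 2]
Patterns do not match
Same pattern = No


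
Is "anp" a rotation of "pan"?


Word: "pan", Candidate: "anp"
Method: check if candidate is substring of word+word
"panpan" contains "anp"? Yes
Is rotation = Yes


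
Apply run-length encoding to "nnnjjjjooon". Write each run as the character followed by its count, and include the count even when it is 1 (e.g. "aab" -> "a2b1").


String: "nnnjjjjooon"
Scanning for consecutive runs:
  'n' x 3
  'j' x 4
  'o' x 3
  'n' x 1
RLE = "n3j4o3n1"


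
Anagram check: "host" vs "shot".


Word 1: "host" → sorted: host
Word 2: "shot" → sorted: host
Same letters? host == host
Anagram = Yes


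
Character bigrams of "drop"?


Word: "drop" (length 4)
Number of bigrams = 4 - 2 + 1 = 3
  Position 0: "dr"
  Position 1: "ro"
  Position 2: "op"
Bigrams = "dr", "ro", "op"


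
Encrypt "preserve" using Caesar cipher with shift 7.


Word: "preserve"
Shift: 7
Each letter → (letter + shift) mod 26:
  'p' (15) + 7 = 22 → 'w'
  'r' (17) + 7 = 24 → 'y'
  'e' (4) + 7 = 11 → 'l'
  's' (18) + 7 = 25 → 'z'
  'e' (4) + 7 = 11 → 'l'
  'r' (17) + 7 = 24 → 'y'
  'v' (21) + 7 = 2 → 'c'
  'e' (4) + 7 = 11 → 'l'
Result = "wylzlycl"


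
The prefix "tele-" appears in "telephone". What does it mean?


Prefix: tele-
As in: telephone -> tele- + phone
Meaning = distant


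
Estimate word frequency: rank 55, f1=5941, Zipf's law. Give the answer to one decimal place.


Zipf's law: f(r) = f(1) / r
f(1) = 5941
f(55) = 5941 / 55
= 108.0 occurrences


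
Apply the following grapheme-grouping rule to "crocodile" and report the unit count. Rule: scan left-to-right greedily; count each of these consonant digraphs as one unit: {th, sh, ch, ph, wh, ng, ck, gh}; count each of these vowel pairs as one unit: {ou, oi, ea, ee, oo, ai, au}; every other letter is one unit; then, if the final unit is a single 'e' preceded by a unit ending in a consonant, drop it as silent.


Word: "crocodile" (9 letters)
Left-to-right scan:
  [1] 'c' (letter)
  [2] 'r' (letter)
  [3] 'o' (letter)
  [4] 'c' (letter)
  [5] 'o' (letter)
  [6] 'd' (letter)
  [7] 'i' (letter)
  [8] 'l' (letter)
  [9] 'e' (letter)
Units from scan: 9
Final unit is 'e' after a consonant -> drop as silent (-1)
Sound units = 8 units


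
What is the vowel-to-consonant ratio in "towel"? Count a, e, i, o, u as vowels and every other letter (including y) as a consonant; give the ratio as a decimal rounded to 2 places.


Word: "towel"
Vowels (a,e,i,o,u): 2
Consonants: 3
Ratio = 2/3
= 0.67


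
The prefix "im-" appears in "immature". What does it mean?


Prefix: im-
Example: immature (im- + mature)
Meaning = not / into


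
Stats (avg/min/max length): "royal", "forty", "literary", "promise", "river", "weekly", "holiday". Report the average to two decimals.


Lengths: "royal"=5, "forty"=5, "literary"=8, "promise"=7, "river"=5, "weekly"=6, "holiday"=7
Sum = 43, Count = 7
Average = 43/7 = 6.14
= avg=6.14, min=5, max=8


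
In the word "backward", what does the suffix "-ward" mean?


Suffix: -ward
Example: backward (back + -ward)
Meaning = in the direction of


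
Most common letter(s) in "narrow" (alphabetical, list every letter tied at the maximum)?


Word: "narrow"
Letter counts:
  'a': 1
  'n': 1
  'o': 1
  'r': 2
  'w': 1
Maximum count = 2
Most frequent = 'r' (2 times each)


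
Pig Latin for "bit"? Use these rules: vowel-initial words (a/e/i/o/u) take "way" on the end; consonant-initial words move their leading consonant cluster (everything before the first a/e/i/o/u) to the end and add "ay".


Word: "bit"
Starts with consonant(s) → move to end, add 'ay'
Consonant cluster: "b"
Pig Latin = "itbay"


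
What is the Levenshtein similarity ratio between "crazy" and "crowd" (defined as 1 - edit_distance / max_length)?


Word 1: "crazy" (length 5)
Word 2: "crowd" (length 5)
One optimal edit sequence:
  1. keep 'c'
  2. keep 'r'
  3. substitute 'a' -> 'o'  (+1)
  4. substitute 'z' -> 'w'  (+1)
  5. substitute 'y' -> 'd'  (+1)
Edit distance = 3
Max length = max(5, 5) = 5
Similarity = 1 - 3/5
= 0.4000


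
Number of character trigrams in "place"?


Word: "place" (length 5)
Number of 3-grams = length - 3 + 1 = 5 - 3 + 1
= 3


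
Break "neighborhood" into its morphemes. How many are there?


Word: "neighborhood"
Morphemes: neighbor / -hood
Each morpheme carries meaning
= 2 morphemes


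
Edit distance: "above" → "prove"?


Word 1: "above" (length 5)
Word 2: "prove" (length 5)
One optimal edit sequence (insert/delete/substitute each cost 1):
  1. substitute 'a' -> 'p'  (+1)
  2. substitute 'b' -> 'r'  (+1)
  3. keep 'o'
  4. keep 'v'
  5. keep 'e'
Total edit operations: 2
Edit distance = 2


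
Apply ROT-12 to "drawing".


Word: "drawing"
Shift: 12
Each letter → (letter + shift) mod 26:
  'd' (3) + 12 = 15 → 'p'
  'r' (17) + 12 = 3 → 'd'
  'a' (0) + 12 = 12 → 'm'
  'w' (22) + 12 = 8 → 'i'
  'i' (8) + 12 = 20 → 'u'
  'n' (13) + 12 = 25 → 'z'
  'g' (6) + 12 = 18 → 's'
Result = "pdmiuzs"


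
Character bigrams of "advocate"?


Word: "advocate" (length 8)
Number of bigrams = 8 - 2 + 1 = 7
  Position 0: "ad"
  Position 1: "dv"
  Position 2: "vo"
  Position 3: "oc"
  Position 4: "ca"
  Position 5: "at"
  Position 6: "te"
Bigrams = "ad", "dv", "vo", "oc", "ca", "at", "te"


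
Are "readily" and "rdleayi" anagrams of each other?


Word 1: "readily" → sorted: adeilry
Word 2: "rdleayi" → sorted: adeilry
Same letters? adeilry == adeilry
Anagram = Yes


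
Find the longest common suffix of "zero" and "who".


Word 1: "zero"
Word 2: "who"
Comparing from end:
  Pos -1: 'o' == 'o'
  Pos -2: 'r' != 'h' (stop)
LCS = "o" (length 1)


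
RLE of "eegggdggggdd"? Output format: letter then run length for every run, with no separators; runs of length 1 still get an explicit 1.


String: "eegggdggggdd"
Scanning for consecutive runs:
  'e' x 2
  'g' x 3
  'd' x 1
  'g' x 4
  'd' x 2
RLE = "e2g3d1g4d2"


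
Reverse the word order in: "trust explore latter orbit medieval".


Original: "trust explore latter orbit medieval"
Words (1..n): trust | explore | latter | orbit | medieval
Reversed (n..1): medieval | orbit | latter | explore | trust
Result = "medieval orbit latter explore trust"


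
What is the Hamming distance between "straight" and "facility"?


Comparing character by character (same length = 8):
  Pos 0: 's' vs 'f' !=
  Pos 1: 't' vs 'a' !=
  Pos 2: 'r' vs 'c' !=
  Pos 3: 'a' vs 'i' !=
  Pos 4: 'i' vs 'l' !=
  Pos 5: 'g' vs 'i' !=
  Pos 6: 'h' vs 't' !=
  Pos 7: 't' vs 'y' !=
Hamming distance = 8


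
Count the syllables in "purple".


Word: "purple"
Syllable breakdown: pur / ple
Counting: 2 parts
= 2 syllables


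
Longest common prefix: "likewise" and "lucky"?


Word 1: "likewise"
Word 2: "lucky"
Comparing from start:
  Pos 0: 'l' == 'l'
  Pos 1: 'i' != 'u' (stop)
LCP = "l" (length 1)


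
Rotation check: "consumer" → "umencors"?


Word: "consumer", Candidate: "umencors"
Method: check if candidate is substring of word+word
"consumerconsumer" contains "umencors"? No
Is rotation = No


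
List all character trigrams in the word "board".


Word: "board" (length 5)
Number of trigrams = 5 - 3 + 1 = 3
  Position 0: "boa"
  Position 1: "oar"
  Position 2: "ard"
Trigrams = "boa", "oar", "ard"


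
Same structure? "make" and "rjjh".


Pattern of "make": [0, 1, 2, 3]
Pattern of "rjjh": [0, 1, 1, 2]
Patterns do not match
Same pattern = No


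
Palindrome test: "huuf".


Word: "huuf"
Reversed: "fuuh"
Forward == Backward? huuf != fuuh
Palindrome = No


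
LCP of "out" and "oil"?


Word 1: "out"
Word 2: "oil"
Comparing from start:
  Pos 0: 'o' == 'o'
  Pos 1: 'u' != 'i' (stop)
LCP = "o" (length 1)


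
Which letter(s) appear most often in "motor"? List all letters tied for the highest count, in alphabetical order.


Word: "motor"
Letter counts:
  'm': 1
  'o': 2
  'r': 1
  't': 1
Maximum count = 2
Most frequent = 'o' (2 times each)


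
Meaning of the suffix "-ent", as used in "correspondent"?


Suffix: -ent
Example: correspondent = correspond + -ent
Meaning = one who / that which


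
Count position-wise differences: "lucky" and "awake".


Comparing character by character (same length = 5):
  Pos 0: 'l' vs 'a' !=
  Pos 1: 'u' vs 'w' !=
  Pos 2: 'c' vs 'a' !=
  Pos 3: 'k' vs 'k' =
  Pos 4: 'y' vs 'e' !=
Hamming distance = 4


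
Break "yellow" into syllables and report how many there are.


Word: "yellow"
Syllable breakdown: yel-low
Counting: 2 parts
= 2 syllables


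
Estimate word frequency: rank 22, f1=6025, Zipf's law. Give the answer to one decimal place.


Zipf's law: f(r) = f(1) / r
f(1) = 6025
f(22) = 6025 / 22
= 273.9 occurrences


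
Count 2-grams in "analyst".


Word: "analyst" (length 7)
Number of 2-grams = length - 2 + 1 = 7 - 2 + 1
= 6


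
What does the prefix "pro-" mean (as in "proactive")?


Prefix: pro-
Example: proactive (pro- + active)
Meaning = forward / in favor of


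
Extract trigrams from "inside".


Word: "inside" (length 6)
Number of trigrams = 6 - 3 + 1 = 4
  Position 0: "ins"
  Position 1: "nsi"
  Position 2: "sid"
  Position 3: "ide"
Trigrams = "ins", "nsi", "sid", "ide"


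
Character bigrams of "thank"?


Word: "thank" (length 5)
Number of bigrams = 5 - 2 + 1 = 4
  Position 0: "th"
  Position 1: "ha"
  Position 2: "an"
  Position 3: "nk"
Bigrams = "th", "ha", "an", "nk"


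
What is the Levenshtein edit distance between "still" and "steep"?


Word 1: "still" (length 5)
Word 2: "steep" (length 5)
One optimal edit sequence (insert/delete/substitute each cost 1):
  1. keep 's'
  2. keep 't'
  3. substitute 'i' -> 'e'  (+1)
  4. substitute 'l' -> 'e'  (+1)
  5. substitute 'l' -> 'p'  (+1)
Total edit operations: 3
Edit distance = 3


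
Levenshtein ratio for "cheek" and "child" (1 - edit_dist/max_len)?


Word 1: "cheek" (length 5)
Word 2: "child" (length 5)
One optimal edit sequence:
  1. keep 'c'
  2. keep 'h'
  3. substitute 'e' -> 'i'  (+1)
  4. substitute 'e' -> 'l'  (+1)
  5. substitute 'k' -> 'd'  (+1)
Edit distance = 3
Max length = max(5, 5) = 5
Similarity = 1 - 3/5
= 0.4000


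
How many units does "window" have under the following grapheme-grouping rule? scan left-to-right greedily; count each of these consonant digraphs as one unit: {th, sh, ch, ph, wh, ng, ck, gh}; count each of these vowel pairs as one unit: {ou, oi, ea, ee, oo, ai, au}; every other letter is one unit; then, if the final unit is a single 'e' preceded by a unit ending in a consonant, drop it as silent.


Word: "window" (6 letters)
Left-to-right scan:
  [1] 'w' (letter)
  [2] 'i' (letter)
  [3] 'n' (letter)
  [4] 'd' (letter)
  [5] 'o' (letter)
  [6] 'w' (letter)
Units from scan: 6
Sound units = 6 units


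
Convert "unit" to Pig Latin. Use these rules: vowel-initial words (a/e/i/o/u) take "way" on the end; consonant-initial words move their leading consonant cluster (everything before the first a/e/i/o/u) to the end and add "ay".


Word: "unit"
Starts with vowel → add 'way'
Pig Latin = "unitway"


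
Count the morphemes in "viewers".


Word: "viewers"
Morphemes: view | -er | -s
Each morpheme carries meaning
= 3 morphemes


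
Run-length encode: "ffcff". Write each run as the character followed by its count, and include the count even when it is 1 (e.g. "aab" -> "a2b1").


String: "ffcff"
Scanning for consecutive runs:
  'f' x 2
  'c' x 1
  'f' x 2
RLE = "f2c1f2"


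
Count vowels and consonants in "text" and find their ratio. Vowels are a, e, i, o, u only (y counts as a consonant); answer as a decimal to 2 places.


Word: "text"
Vowels (a,e,i,o,u): 1
Consonants: 3
Ratio = 1/3
= 0.33


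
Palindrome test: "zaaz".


Word: "zaaz"
Reversed: "zaaz"
Forward == Backward? zaaz == zaaz
Palindrome = Yes


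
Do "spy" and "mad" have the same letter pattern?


Pattern of "spy": [0, 1, 2]
Pattern of "mad": [0, 1, 2]
Patterns match
Same pattern = Yes


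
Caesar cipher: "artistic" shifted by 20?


Word: "artistic"
Shift: 20
Each letter → (letter + shift) mod 26:
  'a' (0) + 20 = 20 → 'u'
  'r' (17) + 20 = 11 → 'l'
  't' (19) + 20 = 13 → 'n'
  'i' (8) + 20 = 2 → 'c'
  's' (18) + 20 = 12 → 'm'
  't' (19) + 20 = 13 → 'n'
  'i' (8) + 20 = 2 → 'c'
  'c' (2) + 20 = 22 → 'w'
Result = "ulncmncw"


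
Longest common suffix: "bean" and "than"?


Word 1: "bean"
Word 2: "than"
Comparing from end:
  Pos -1: 'n' == 'n'
  Pos -2: 'a' == 'a'
  Pos -3: 'e' != 'h' (stop)
LCS = "an" (length 2)


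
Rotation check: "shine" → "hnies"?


Word: "shine", Candidate: "hnies"
Method: check if candidate is substring of word+word
"shineshine" contains "hnies"? No
Is rotation = No


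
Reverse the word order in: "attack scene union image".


Original: "attack scene union image"
Words (1..n): attack | scene | union | image
Reversed (n..1): image | union | scene | attack
Result = "image union scene attack"


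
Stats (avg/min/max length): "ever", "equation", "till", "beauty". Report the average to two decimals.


Lengths: "ever"=4, "equation"=8, "till"=4, "beauty"=6
Sum = 22, Count = 4
Average = 22/4 = 5.50
= avg=5.50, min=4, max=8


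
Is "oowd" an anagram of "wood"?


Word 1: "wood" → sorted: doow
Word 2: "oowd" → sorted: doow
Same letters? doow == doow
Anagram = Yes


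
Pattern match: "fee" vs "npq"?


Pattern of "fee": [0, 1, 1]
Pattern of "npq": [0, 1, 2]
Patterns do not match
Same pattern = No


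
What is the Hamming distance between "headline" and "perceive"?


Comparing character by character (same length = 8):
  Pos 0: 'h' vs 'p' !=
  Pos 1: 'e' vs 'e' =
  Pos 2: 'a' vs 'r' !=
  Pos 3: 'd' vs 'c' !=
  Pos 4: 'l' vs 'e' !=
  Pos 5: 'i' vs 'i' =
  Pos 6: 'n' vs 'v' !=
  Pos 7: 'e' vs 'e' =
Hamming distance = 5


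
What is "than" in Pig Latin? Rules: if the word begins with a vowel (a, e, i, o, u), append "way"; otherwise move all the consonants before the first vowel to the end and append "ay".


Word: "than"
Starts with consonant(s) → move to end, add 'ay'
Consonant cluster: "th"
Pig Latin = "anthay"


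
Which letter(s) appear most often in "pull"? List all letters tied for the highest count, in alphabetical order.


Word: "pull"
Letter counts:
  'l': 2
  'p': 1
  'u': 1
Maximum count = 2
Most frequent = 'l' (2 times each)


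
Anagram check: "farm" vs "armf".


Word 1: "farm" → sorted: afmr
Word 2: "armf" → sorted: afmr
Same letters? afmr == afmr
Anagram = Yes


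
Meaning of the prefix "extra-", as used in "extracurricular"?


Prefix: extra-
Example: extracurricular (extra- + curricular)
Meaning = beyond


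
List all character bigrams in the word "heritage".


Word: "heritage" (length 8)
Number of bigrams = 8 - 2 + 1 = 7
  Position 0: "he"
  Position 1: "er"
  Position 2: "ri"
  Position 3: "it"
  Position 4: "ta"
  Position 5: "ag"
  Position 6: "ge"
Bigrams = "he", "er", "ri", "it", "ta", "ag", "ge"


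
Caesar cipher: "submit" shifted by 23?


Word: "submit"
Shift: 23
Each letter → (letter + shift) mod 26:
  's' (18) + 23 = 15 → 'p'
  'u' (20) + 23 = 17 → 'r'
  'b' (1) + 23 = 24 → 'y'
  'm' (12) + 23 = 9 → 'j'
  'i' (8) + 23 = 5 → 'f'
  't' (19) + 23 = 16 → 'q'
Result = "pryjfq"


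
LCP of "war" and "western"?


Word 1: "war"
Word 2: "western"
Comparing from start:
  Pos 0: 'w' == 'w'
  Pos 1: 'a' != 'e' (stop)
LCP = "w" (length 1)


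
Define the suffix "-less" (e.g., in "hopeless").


Suffix: -less
As in: hopeless -> hope + -less
Meaning = without


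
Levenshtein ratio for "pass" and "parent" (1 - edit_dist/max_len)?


Word 1: "pass" (length 4)
Word 2: "parent" (length 6)
One optimal edit sequence:
  1. keep 'p'
  2. keep 'a'
  3. insert 'r'  (+1)
  4. insert 'e'  (+1)
  5. substitute 's' -> 'n'  (+1)
  6. substitute 's' -> 't'  (+1)
Edit distance = 4
Max length = max(4, 6) = 6
Similarity = 1 - 4/6
= 0.3333


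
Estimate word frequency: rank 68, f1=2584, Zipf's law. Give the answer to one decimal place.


Zipf's law: f(r) = f(1) / r
f(1) = 2584
f(68) = 2584 / 68
= 38.0 occurrences


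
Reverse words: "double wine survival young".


Original: "double wine survival young"
Words (1..n): double | wine | survival | young
Reversed (n..1): young | survival | wine | double
Result = "young survival wine double"


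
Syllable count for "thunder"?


Word: "thunder"
Syllable breakdown: thun / der
Counting: 2 parts
= 2 syllables


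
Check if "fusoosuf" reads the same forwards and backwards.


Word: "fusoosuf"
Reversed: "fusoosuf"
Forward == Backward? fusoosuf == fusoosuf
Palindrome = Yes


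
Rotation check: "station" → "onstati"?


Word: "station", Candidate: "onstati"
Method: check if candidate is substring of word+word
"stationstation" contains "onstati"? Yes
Is rotation = Yes


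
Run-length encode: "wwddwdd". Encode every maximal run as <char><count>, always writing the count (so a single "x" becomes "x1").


String: "wwddwdd"
Scanning for consecutive runs:
  'w' x 2
  'd' x 2
  'w' x 1
  'd' x 2
RLE = "w2d2w1d2"


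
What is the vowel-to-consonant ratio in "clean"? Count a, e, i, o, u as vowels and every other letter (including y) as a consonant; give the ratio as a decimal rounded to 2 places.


Word: "clean"
Vowels (a,e,i,o,u): 2
Consonants: 3
Ratio = 2/3
= 0.67


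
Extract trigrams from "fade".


Word: "fade" (length 4)
Number of trigrams = 4 - 3 + 1 = 2
  Position 0: "fad"
  Position 1: "ade"
Trigrams = "fad", "ade"


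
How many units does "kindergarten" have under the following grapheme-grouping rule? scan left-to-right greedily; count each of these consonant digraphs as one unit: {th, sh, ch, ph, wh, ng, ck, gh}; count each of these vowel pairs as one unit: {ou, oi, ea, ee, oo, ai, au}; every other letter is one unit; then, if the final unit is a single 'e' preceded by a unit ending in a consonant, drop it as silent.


Word: "kindergarten" (12 letters)
Left-to-right scan:
  [1] 'k' (letter)
  [2] 'i' (letter)
  [3] 'n' (letter)
  [4] 'd' (letter)
  [5] 'e' (letter)
  [6] 'r' (letter)
  [7] 'g' (letter)
  [8] 'a' (letter)
  [9] 'r' (letter)
  [10] 't' (letter)
  [11] 'e' (letter)
  [12] 'n' (letter)
Units from scan: 12
Sound units = 12 units


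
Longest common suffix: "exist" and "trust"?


Word 1: "exist"
Word 2: "trust"
Comparing from end:
  Pos -1: 't' == 't'
  Pos -2: 's' == 's'
  Pos -3: 'i' != 'u' (stop)
LCS = "st" (length 2)


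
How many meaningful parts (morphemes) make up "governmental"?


Word: "governmental"
Morphemes: govern / -ment / -al
Each morpheme carries meaning
= 3 morphemes


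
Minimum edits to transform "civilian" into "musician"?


Word 1: "civilian" (length 8)
Word 2: "musician" (length 8)
One optimal edit sequence (insert/delete/substitute each cost 1):
  1. substitute 'c' -> 'm'  (+1)
  2. substitute 'i' -> 'u'  (+1)
  3. substitute 'v' -> 's'  (+1)
  4. keep 'i'
  5. substitute 'l' -> 'c'  (+1)
  6. keep 'i'
  7. keep 'a'
  8. keep 'n'
Total edit operations: 4
Edit distance = 4
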